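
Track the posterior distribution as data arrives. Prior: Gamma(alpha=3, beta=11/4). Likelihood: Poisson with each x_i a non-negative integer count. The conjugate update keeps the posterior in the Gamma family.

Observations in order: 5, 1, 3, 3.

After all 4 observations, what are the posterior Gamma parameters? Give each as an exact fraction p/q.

alpha=15, beta=27/4

obs 1: x=5 → posterior Gamma(8, 15/4)
obs 2: x=1 → posterior Gamma(9, 19/4)
obs 3: x=3 → posterior Gamma(12, 23/4)
obs 4: x=3 → posterior Gamma(15, 27/4)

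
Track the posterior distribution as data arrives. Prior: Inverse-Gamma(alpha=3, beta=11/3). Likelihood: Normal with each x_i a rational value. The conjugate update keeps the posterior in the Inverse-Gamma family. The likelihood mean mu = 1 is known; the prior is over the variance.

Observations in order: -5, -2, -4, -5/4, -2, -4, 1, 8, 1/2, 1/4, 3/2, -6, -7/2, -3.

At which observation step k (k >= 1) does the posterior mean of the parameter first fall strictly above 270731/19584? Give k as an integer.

k = 13

obs 1: x=-5 → posterior Inverse-Gamma(7/2, 65/3)
obs 2: x=-2 → posterior Inverse-Gamma(4, 157/6)
obs 3: x=-4 → posterior Inverse-Gamma(9/2, 116/3)
obs 4: x=-5/4 → posterior Inverse-Gamma(5, 3955/96)
obs 5: x=-2 → posterior Inverse-Gamma(11/2, 4387/96)
obs 6: x=-4 → posterior Inverse-Gamma(6, 5587/96)
obs 7: x=1 → posterior Inverse-Gamma(13/2, 5587/96)
obs 8: x=8 → posterior Inverse-Gamma(7, 7939/96)
obs 9: x=1/2 → posterior Inverse-Gamma(15/2, 7951/96)
obs 10: x=1/4 → posterior Inverse-Gamma(8, 3989/48)
obs 11: x=3/2 → posterior Inverse-Gamma(17/2, 3995/48)
obs 12: x=-6 → posterior Inverse-Gamma(9, 5171/48)
obs 13: x=-7/2 → posterior Inverse-Gamma(19/2, 5657/48)
obs 14: x=-3 → posterior Inverse-Gamma(10, 6041/48)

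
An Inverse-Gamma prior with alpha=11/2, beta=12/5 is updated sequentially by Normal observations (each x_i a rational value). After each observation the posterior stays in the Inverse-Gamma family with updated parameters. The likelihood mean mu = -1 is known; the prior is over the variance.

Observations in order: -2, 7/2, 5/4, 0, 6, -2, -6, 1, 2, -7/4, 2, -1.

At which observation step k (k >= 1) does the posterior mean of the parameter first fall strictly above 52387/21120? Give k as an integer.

obs 1: x=-2 → posterior Inverse-Gamma(6, 29/10)
obs 2: x=7/2 → posterior Inverse-Gamma(13/2, 521/40)
obs 3: x=5/4 → posterior Inverse-Gamma(7, 2489/160)
obs 4: x=0 → posterior Inverse-Gamma(15/2, 2569/160)
obs 5: x=6 → posterior Inverse-Gamma(8, 6489/160)
obs 6: x=-2 → posterior Inverse-Gamma(17/2, 6569/160)
obs 7: x=-6 → posterior Inverse-Gamma(9, 8569/160)
obs 8: x=1 → posterior Inverse-Gamma(19/2, 8889/160)
obs 9: x=2 → posterior Inverse-Gamma(10, 9609/160)
obs 10: x=-7/4 → posterior Inverse-Gamma(21/2, 4827/80)
obs 11: x=2 → posterior Inverse-Gamma(11, 5187/80)
obs 12: x=-1 → posterior Inverse-Gamma(23/2, 5187/80)

k = 3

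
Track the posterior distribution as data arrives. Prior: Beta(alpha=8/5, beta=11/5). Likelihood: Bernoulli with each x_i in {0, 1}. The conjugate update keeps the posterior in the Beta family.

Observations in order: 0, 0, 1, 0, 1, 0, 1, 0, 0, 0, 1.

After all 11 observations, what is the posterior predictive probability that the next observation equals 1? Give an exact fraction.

14/37

obs 1: x=0 → posterior Beta(8/5, 16/5)
obs 2: x=0 → posterior Beta(8/5, 21/5)
obs 3: x=1 → posterior Beta(13/5, 21/5)
obs 4: x=0 → posterior Beta(13/5, 26/5)
obs 5: x=1 → posterior Beta(18/5, 26/5)
obs 6: x=0 → posterior Beta(18/5, 31/5)
obs 7: x=1 → posterior Beta(23/5, 31/5)
obs 8: x=0 → posterior Beta(23/5, 36/5)
obs 9: x=0 → posterior Beta(23/5, 41/5)
obs 10: x=0 → posterior Beta(23/5, 46/5)
obs 11: x=1 → posterior Beta(28/5, 46/5)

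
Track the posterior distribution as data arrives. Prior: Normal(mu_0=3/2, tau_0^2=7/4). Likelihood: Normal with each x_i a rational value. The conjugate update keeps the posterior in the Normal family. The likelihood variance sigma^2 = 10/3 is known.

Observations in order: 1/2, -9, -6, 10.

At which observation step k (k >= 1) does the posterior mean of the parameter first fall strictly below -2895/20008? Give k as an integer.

obs 1: x=1/2 → posterior Normal(141/122, 70/61)
obs 2: x=-9 → posterior Normal(-237/164, 35/41)
obs 3: x=-6 → posterior Normal(-489/206, 70/103)
obs 4: x=10 → posterior Normal(-69/248, 35/62)

k = 2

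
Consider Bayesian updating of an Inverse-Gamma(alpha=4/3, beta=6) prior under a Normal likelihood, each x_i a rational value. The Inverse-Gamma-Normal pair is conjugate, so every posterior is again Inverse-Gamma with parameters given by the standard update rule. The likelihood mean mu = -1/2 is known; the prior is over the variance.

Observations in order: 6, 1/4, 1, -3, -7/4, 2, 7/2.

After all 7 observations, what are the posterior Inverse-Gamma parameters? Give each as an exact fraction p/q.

obs 1: x=6 → posterior Inverse-Gamma(11/6, 217/8)
obs 2: x=1/4 → posterior Inverse-Gamma(7/3, 877/32)
obs 3: x=1 → posterior Inverse-Gamma(17/6, 913/32)
obs 4: x=-3 → posterior Inverse-Gamma(10/3, 1013/32)
obs 5: x=-7/4 → posterior Inverse-Gamma(23/6, 519/16)
obs 6: x=2 → posterior Inverse-Gamma(13/3, 569/16)
obs 7: x=7/2 → posterior Inverse-Gamma(29/6, 697/16)

alpha=29/6, beta=697/16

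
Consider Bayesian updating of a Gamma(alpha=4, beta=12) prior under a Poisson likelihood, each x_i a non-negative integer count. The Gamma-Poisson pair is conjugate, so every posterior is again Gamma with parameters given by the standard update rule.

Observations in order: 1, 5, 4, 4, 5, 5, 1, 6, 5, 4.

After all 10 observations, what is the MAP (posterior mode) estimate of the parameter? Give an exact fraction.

43/22

obs 1: x=1 → posterior Gamma(5, 13)
obs 2: x=5 → posterior Gamma(10, 14)
obs 3: x=4 → posterior Gamma(14, 15)
obs 4: x=4 → posterior Gamma(18, 16)
obs 5: x=5 → posterior Gamma(23, 17)
obs 6: x=5 → posterior Gamma(28, 18)
obs 7: x=1 → posterior Gamma(29, 19)
obs 8: x=6 → posterior Gamma(35, 20)
obs 9: x=5 → posterior Gamma(40, 21)
obs 10: x=4 → posterior Gamma(44, 22)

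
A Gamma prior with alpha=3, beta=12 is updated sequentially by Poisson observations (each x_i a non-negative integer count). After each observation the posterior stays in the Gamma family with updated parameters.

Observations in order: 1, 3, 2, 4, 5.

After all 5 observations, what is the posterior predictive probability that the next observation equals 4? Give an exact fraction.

9351951160625037119020985/458936503790258814279745536

obs 1: x=1 → posterior Gamma(4, 13)
obs 2: x=3 → posterior Gamma(7, 14)
obs 3: x=2 → posterior Gamma(9, 15)
obs 4: x=4 → posterior Gamma(13, 16)
obs 5: x=5 → posterior Gamma(18, 17)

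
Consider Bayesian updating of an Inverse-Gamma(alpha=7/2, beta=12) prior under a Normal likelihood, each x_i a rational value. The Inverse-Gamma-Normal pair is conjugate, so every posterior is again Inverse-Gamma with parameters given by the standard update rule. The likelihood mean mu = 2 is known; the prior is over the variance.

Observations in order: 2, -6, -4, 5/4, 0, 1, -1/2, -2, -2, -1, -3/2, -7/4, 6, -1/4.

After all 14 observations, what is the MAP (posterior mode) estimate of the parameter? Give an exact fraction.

3587/368

obs 1: x=2 → posterior Inverse-Gamma(4, 12)
obs 2: x=-6 → posterior Inverse-Gamma(9/2, 44)
obs 3: x=-4 → posterior Inverse-Gamma(5, 62)
obs 4: x=5/4 → posterior Inverse-Gamma(11/2, 1993/32)
obs 5: x=0 → posterior Inverse-Gamma(6, 2057/32)
obs 6: x=1 → posterior Inverse-Gamma(13/2, 2073/32)
obs 7: x=-1/2 → posterior Inverse-Gamma(7, 2173/32)
obs 8: x=-2 → posterior Inverse-Gamma(15/2, 2429/32)
obs 9: x=-2 → posterior Inverse-Gamma(8, 2685/32)
obs 10: x=-1 → posterior Inverse-Gamma(17/2, 2829/32)
obs 11: x=-3/2 → posterior Inverse-Gamma(9, 3025/32)
obs 12: x=-7/4 → posterior Inverse-Gamma(19/2, 1625/16)
obs 13: x=6 → posterior Inverse-Gamma(10, 1753/16)
obs 14: x=-1/4 → posterior Inverse-Gamma(21/2, 3587/32)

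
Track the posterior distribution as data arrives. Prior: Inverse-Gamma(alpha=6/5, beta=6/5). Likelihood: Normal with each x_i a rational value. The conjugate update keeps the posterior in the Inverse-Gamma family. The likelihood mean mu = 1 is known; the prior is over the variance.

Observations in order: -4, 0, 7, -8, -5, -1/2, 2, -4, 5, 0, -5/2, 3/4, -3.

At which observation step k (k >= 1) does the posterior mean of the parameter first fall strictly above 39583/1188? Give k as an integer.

obs 1: x=-4 → posterior Inverse-Gamma(17/10, 137/10)
obs 2: x=0 → posterior Inverse-Gamma(11/5, 71/5)
obs 3: x=7 → posterior Inverse-Gamma(27/10, 161/5)
obs 4: x=-8 → posterior Inverse-Gamma(16/5, 727/10)
obs 5: x=-5 → posterior Inverse-Gamma(37/10, 907/10)
obs 6: x=-1/2 → posterior Inverse-Gamma(21/5, 3673/40)
obs 7: x=2 → posterior Inverse-Gamma(47/10, 3693/40)
obs 8: x=-4 → posterior Inverse-Gamma(26/5, 4193/40)
obs 9: x=5 → posterior Inverse-Gamma(57/10, 4513/40)
obs 10: x=0 → posterior Inverse-Gamma(31/5, 4533/40)
obs 11: x=-5/2 → posterior Inverse-Gamma(67/10, 2389/20)
obs 12: x=3/4 → posterior Inverse-Gamma(36/5, 19117/160)
obs 13: x=-3 → posterior Inverse-Gamma(77/10, 20397/160)

k = 5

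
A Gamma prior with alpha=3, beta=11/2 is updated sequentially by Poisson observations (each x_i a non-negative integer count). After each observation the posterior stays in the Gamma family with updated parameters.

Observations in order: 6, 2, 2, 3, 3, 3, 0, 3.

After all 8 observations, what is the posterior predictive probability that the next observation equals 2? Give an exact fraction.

790746824027365021855589190404519699100/3053134545970524535745336759489912159909

obs 1: x=6 → posterior Gamma(9, 13/2)
obs 2: x=2 → posterior Gamma(11, 15/2)
obs 3: x=2 → posterior Gamma(13, 17/2)
obs 4: x=3 → posterior Gamma(16, 19/2)
obs 5: x=3 → posterior Gamma(19, 21/2)
obs 6: x=3 → posterior Gamma(22, 23/2)
obs 7: x=0 → posterior Gamma(22, 25/2)
obs 8: x=3 → posterior Gamma(25, 27/2)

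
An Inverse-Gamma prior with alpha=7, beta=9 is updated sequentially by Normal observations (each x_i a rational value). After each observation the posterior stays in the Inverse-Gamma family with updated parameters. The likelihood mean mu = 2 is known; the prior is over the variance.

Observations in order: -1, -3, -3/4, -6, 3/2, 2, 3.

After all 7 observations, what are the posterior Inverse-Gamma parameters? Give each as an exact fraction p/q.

alpha=21/2, beta=1997/32

obs 1: x=-1 → posterior Inverse-Gamma(15/2, 27/2)
obs 2: x=-3 → posterior Inverse-Gamma(8, 26)
obs 3: x=-3/4 → posterior Inverse-Gamma(17/2, 953/32)
obs 4: x=-6 → posterior Inverse-Gamma(9, 1977/32)
obs 5: x=3/2 → posterior Inverse-Gamma(19/2, 1981/32)
obs 6: x=2 → posterior Inverse-Gamma(10, 1981/32)
obs 7: x=3 → posterior Inverse-Gamma(21/2, 1997/32)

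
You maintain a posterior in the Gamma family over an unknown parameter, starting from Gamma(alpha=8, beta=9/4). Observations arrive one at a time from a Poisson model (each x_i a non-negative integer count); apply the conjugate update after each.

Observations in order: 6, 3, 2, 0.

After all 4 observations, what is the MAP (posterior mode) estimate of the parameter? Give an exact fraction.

obs 1: x=6 → posterior Gamma(14, 13/4)
obs 2: x=3 → posterior Gamma(17, 17/4)
obs 3: x=2 → posterior Gamma(19, 21/4)
obs 4: x=0 → posterior Gamma(19, 25/4)

72/25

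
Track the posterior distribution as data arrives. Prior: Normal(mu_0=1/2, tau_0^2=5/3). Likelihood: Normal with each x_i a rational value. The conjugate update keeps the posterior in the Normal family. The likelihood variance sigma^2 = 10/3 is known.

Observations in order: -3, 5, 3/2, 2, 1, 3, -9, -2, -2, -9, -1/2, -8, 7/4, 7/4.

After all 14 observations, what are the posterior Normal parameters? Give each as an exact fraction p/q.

mu_0=-33/32, tau_0^2=5/24

obs 1: x=-3 → posterior Normal(-2/3, 10/9)
obs 2: x=5 → posterior Normal(3/4, 5/6)
obs 3: x=3/2 → posterior Normal(9/10, 2/3)
obs 4: x=2 → posterior Normal(13/12, 5/9)
obs 5: x=1 → posterior Normal(15/14, 10/21)
obs 6: x=3 → posterior Normal(21/16, 5/12)
obs 7: x=-9 → posterior Normal(1/6, 10/27)
obs 8: x=-2 → posterior Normal(-1/20, 1/3)
obs 9: x=-2 → posterior Normal(-5/22, 10/33)
obs 10: x=-9 → posterior Normal(-23/24, 5/18)
obs 11: x=-1/2 → posterior Normal(-12/13, 10/39)
obs 12: x=-8 → posterior Normal(-10/7, 5/21)
obs 13: x=7/4 → posterior Normal(-73/60, 2/9)
obs 14: x=7/4 → posterior Normal(-33/32, 5/24)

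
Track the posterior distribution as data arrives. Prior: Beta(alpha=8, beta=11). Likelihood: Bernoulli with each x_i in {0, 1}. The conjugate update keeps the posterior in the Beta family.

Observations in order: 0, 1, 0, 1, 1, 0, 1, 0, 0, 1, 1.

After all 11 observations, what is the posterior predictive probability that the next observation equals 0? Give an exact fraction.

8/15

obs 1: x=0 → posterior Beta(8, 12)
obs 2: x=1 → posterior Beta(9, 12)
obs 3: x=0 → posterior Beta(9, 13)
obs 4: x=1 → posterior Beta(10, 13)
obs 5: x=1 → posterior Beta(11, 13)
obs 6: x=0 → posterior Beta(11, 14)
obs 7: x=1 → posterior Beta(12, 14)
obs 8: x=0 → posterior Beta(12, 15)
obs 9: x=0 → posterior Beta(12, 16)
obs 10: x=1 → posterior Beta(13, 16)
obs 11: x=1 → posterior Beta(14, 16)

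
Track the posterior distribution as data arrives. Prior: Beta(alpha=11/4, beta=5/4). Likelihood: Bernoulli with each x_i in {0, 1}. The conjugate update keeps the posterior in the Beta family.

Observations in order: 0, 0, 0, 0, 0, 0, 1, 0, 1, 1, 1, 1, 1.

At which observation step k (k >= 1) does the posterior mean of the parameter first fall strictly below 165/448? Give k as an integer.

obs 1: x=0 → posterior Beta(11/4, 9/4)
obs 2: x=0 → posterior Beta(11/4, 13/4)
obs 3: x=0 → posterior Beta(11/4, 17/4)
obs 4: x=0 → posterior Beta(11/4, 21/4)
obs 5: x=0 → posterior Beta(11/4, 25/4)
obs 6: x=0 → posterior Beta(11/4, 29/4)
obs 7: x=1 → posterior Beta(15/4, 29/4)
obs 8: x=0 → posterior Beta(15/4, 33/4)
obs 9: x=1 → posterior Beta(19/4, 33/4)
obs 10: x=1 → posterior Beta(23/4, 33/4)
obs 11: x=1 → posterior Beta(27/4, 33/4)
obs 12: x=1 → posterior Beta(31/4, 33/4)
obs 13: x=1 → posterior Beta(35/4, 33/4)

k = 4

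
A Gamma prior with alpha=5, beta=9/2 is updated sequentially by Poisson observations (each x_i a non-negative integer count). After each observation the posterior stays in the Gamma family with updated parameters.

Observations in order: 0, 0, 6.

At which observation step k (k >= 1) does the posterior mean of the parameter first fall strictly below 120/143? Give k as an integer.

obs 1: x=0 → posterior Gamma(5, 11/2)
obs 2: x=0 → posterior Gamma(5, 13/2)
obs 3: x=6 → posterior Gamma(11, 15/2)

k = 2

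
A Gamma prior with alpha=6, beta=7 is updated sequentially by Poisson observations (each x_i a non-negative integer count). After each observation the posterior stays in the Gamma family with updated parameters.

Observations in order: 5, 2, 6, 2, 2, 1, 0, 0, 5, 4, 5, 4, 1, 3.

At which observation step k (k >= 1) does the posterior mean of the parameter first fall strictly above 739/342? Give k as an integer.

k = 12

obs 1: x=5 → posterior Gamma(11, 8)
obs 2: x=2 → posterior Gamma(13, 9)
obs 3: x=6 → posterior Gamma(19, 10)
obs 4: x=2 → posterior Gamma(21, 11)
obs 5: x=2 → posterior Gamma(23, 12)
obs 6: x=1 → posterior Gamma(24, 13)
obs 7: x=0 → posterior Gamma(24, 14)
obs 8: x=0 → posterior Gamma(24, 15)
obs 9: x=5 → posterior Gamma(29, 16)
obs 10: x=4 → posterior Gamma(33, 17)
obs 11: x=5 → posterior Gamma(38, 18)
obs 12: x=4 → posterior Gamma(42, 19)
obs 13: x=1 → posterior Gamma(43, 20)
obs 14: x=3 → posterior Gamma(46, 21)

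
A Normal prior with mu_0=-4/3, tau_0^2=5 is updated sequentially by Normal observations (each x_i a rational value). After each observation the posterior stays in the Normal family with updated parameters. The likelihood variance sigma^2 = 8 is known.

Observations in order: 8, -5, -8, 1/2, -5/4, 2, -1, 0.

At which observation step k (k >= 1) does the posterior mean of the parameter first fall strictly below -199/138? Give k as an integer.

k = 3

obs 1: x=8 → posterior Normal(88/39, 40/13)
obs 2: x=-5 → posterior Normal(13/54, 20/9)
obs 3: x=-8 → posterior Normal(-107/69, 40/23)
obs 4: x=1/2 → posterior Normal(-199/168, 10/7)
obs 5: x=-5/4 → posterior Normal(-43/36, 40/33)
obs 6: x=2 → posterior Normal(-353/456, 20/19)
obs 7: x=-1 → posterior Normal(-413/516, 40/43)
obs 8: x=0 → posterior Normal(-413/576, 5/6)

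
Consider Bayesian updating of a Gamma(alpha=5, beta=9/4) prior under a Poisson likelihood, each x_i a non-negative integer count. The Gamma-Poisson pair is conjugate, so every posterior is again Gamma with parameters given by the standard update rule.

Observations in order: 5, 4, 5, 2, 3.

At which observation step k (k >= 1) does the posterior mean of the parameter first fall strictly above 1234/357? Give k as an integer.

k = 3

obs 1: x=5 → posterior Gamma(10, 13/4)
obs 2: x=4 → posterior Gamma(14, 17/4)
obs 3: x=5 → posterior Gamma(19, 21/4)
obs 4: x=2 → posterior Gamma(21, 25/4)
obs 5: x=3 → posterior Gamma(24, 29/4)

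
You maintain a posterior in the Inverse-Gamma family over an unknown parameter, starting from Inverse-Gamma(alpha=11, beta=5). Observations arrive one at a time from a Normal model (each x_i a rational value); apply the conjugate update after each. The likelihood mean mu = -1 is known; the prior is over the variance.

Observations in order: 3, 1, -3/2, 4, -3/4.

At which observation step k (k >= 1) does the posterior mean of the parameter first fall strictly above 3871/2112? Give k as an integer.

obs 1: x=3 → posterior Inverse-Gamma(23/2, 13)
obs 2: x=1 → posterior Inverse-Gamma(12, 15)
obs 3: x=-3/2 → posterior Inverse-Gamma(25/2, 121/8)
obs 4: x=4 → posterior Inverse-Gamma(13, 221/8)
obs 5: x=-3/4 → posterior Inverse-Gamma(27/2, 885/32)

k = 4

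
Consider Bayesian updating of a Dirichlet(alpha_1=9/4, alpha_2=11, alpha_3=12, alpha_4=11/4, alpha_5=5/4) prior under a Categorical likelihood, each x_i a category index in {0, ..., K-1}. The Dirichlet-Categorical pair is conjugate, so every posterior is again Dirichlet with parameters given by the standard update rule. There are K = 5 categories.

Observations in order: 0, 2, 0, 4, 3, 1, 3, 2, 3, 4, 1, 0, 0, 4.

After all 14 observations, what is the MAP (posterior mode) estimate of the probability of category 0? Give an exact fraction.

7/51

obs 1: x=0 → posterior Dirichlet(13/4, 11, 12, 11/4, 5/4)
obs 2: x=2 → posterior Dirichlet(13/4, 11, 13, 11/4, 5/4)
obs 3: x=0 → posterior Dirichlet(17/4, 11, 13, 11/4, 5/4)
obs 4: x=4 → posterior Dirichlet(17/4, 11, 13, 11/4, 9/4)
obs 5: x=3 → posterior Dirichlet(17/4, 11, 13, 15/4, 9/4)
obs 6: x=1 → posterior Dirichlet(17/4, 12, 13, 15/4, 9/4)
obs 7: x=3 → posterior Dirichlet(17/4, 12, 13, 19/4, 9/4)
obs 8: x=2 → posterior Dirichlet(17/4, 12, 14, 19/4, 9/4)
obs 9: x=3 → posterior Dirichlet(17/4, 12, 14, 23/4, 9/4)
obs 10: x=4 → posterior Dirichlet(17/4, 12, 14, 23/4, 13/4)
obs 11: x=1 → posterior Dirichlet(17/4, 13, 14, 23/4, 13/4)
obs 12: x=0 → posterior Dirichlet(21/4, 13, 14, 23/4, 13/4)
obs 13: x=0 → posterior Dirichlet(25/4, 13, 14, 23/4, 13/4)
obs 14: x=4 → posterior Dirichlet(25/4, 13, 14, 23/4, 17/4)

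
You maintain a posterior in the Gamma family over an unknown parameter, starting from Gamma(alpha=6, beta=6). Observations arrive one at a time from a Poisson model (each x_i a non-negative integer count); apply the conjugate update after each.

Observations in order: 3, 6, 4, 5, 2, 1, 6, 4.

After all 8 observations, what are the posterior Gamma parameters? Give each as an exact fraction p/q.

alpha=37, beta=14

obs 1: x=3 → posterior Gamma(9, 7)
obs 2: x=6 → posterior Gamma(15, 8)
obs 3: x=4 → posterior Gamma(19, 9)
obs 4: x=5 → posterior Gamma(24, 10)
obs 5: x=2 → posterior Gamma(26, 11)
obs 6: x=1 → posterior Gamma(27, 12)
obs 7: x=6 → posterior Gamma(33, 13)
obs 8: x=4 → posterior Gamma(37, 14)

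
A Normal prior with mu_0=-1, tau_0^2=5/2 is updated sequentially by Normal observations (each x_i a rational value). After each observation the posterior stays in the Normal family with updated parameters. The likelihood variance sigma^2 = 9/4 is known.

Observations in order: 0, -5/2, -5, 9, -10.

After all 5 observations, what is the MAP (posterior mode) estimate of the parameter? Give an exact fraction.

-94/59

obs 1: x=0 → posterior Normal(-9/19, 45/38)
obs 2: x=-5/2 → posterior Normal(-34/29, 45/58)
obs 3: x=-5 → posterior Normal(-28/13, 15/26)
obs 4: x=9 → posterior Normal(6/49, 45/98)
obs 5: x=-10 → posterior Normal(-94/59, 45/118)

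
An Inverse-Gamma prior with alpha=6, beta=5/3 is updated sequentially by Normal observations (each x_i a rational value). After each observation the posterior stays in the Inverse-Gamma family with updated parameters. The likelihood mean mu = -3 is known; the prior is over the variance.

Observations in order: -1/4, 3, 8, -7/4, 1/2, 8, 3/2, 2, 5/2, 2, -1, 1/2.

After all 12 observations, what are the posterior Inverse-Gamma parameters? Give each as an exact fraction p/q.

obs 1: x=-1/4 → posterior Inverse-Gamma(13/2, 523/96)
obs 2: x=3 → posterior Inverse-Gamma(7, 2251/96)
obs 3: x=8 → posterior Inverse-Gamma(15/2, 8059/96)
obs 4: x=-7/4 → posterior Inverse-Gamma(8, 4067/48)
obs 5: x=1/2 → posterior Inverse-Gamma(17/2, 4361/48)
obs 6: x=8 → posterior Inverse-Gamma(9, 7265/48)
obs 7: x=3/2 → posterior Inverse-Gamma(19/2, 7751/48)
obs 8: x=2 → posterior Inverse-Gamma(10, 8351/48)
obs 9: x=5/2 → posterior Inverse-Gamma(21/2, 9077/48)
obs 10: x=2 → posterior Inverse-Gamma(11, 9677/48)
obs 11: x=-1 → posterior Inverse-Gamma(23/2, 9773/48)
obs 12: x=1/2 → posterior Inverse-Gamma(12, 10067/48)

alpha=12, beta=10067/48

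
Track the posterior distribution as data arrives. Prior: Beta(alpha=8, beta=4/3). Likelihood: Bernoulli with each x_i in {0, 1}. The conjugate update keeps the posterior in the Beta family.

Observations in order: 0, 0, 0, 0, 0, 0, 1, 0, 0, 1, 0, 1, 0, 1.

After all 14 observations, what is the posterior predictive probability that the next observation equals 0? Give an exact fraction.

obs 1: x=0 → posterior Beta(8, 7/3)
obs 2: x=0 → posterior Beta(8, 10/3)
obs 3: x=0 → posterior Beta(8, 13/3)
obs 4: x=0 → posterior Beta(8, 16/3)
obs 5: x=0 → posterior Beta(8, 19/3)
obs 6: x=0 → posterior Beta(8, 22/3)
obs 7: x=1 → posterior Beta(9, 22/3)
obs 8: x=0 → posterior Beta(9, 25/3)
obs 9: x=0 → posterior Beta(9, 28/3)
obs 10: x=1 → posterior Beta(10, 28/3)
obs 11: x=0 → posterior Beta(10, 31/3)
obs 12: x=1 → posterior Beta(11, 31/3)
obs 13: x=0 → posterior Beta(11, 34/3)
obs 14: x=1 → posterior Beta(12, 34/3)

17/35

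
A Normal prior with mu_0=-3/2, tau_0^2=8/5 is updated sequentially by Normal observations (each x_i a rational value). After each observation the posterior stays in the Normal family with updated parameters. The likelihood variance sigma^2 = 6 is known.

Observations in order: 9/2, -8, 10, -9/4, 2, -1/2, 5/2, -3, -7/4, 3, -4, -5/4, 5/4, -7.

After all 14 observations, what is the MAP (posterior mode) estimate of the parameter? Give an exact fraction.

-81/142

obs 1: x=9/2 → posterior Normal(-9/38, 24/19)
obs 2: x=-8 → posterior Normal(-73/46, 24/23)
obs 3: x=10 → posterior Normal(7/54, 8/9)
obs 4: x=-9/4 → posterior Normal(-11/62, 24/31)
obs 5: x=2 → posterior Normal(1/14, 24/35)
obs 6: x=-1/2 → posterior Normal(1/78, 8/13)
obs 7: x=5/2 → posterior Normal(21/86, 24/43)
obs 8: x=-3 → posterior Normal(-3/94, 24/47)
obs 9: x=-7/4 → posterior Normal(-1/6, 8/17)
obs 10: x=3 → posterior Normal(7/110, 24/55)
obs 11: x=-4 → posterior Normal(-25/118, 24/59)
obs 12: x=-5/4 → posterior Normal(-5/18, 8/21)
obs 13: x=5/4 → posterior Normal(-25/134, 24/67)
obs 14: x=-7 → posterior Normal(-81/142, 24/71)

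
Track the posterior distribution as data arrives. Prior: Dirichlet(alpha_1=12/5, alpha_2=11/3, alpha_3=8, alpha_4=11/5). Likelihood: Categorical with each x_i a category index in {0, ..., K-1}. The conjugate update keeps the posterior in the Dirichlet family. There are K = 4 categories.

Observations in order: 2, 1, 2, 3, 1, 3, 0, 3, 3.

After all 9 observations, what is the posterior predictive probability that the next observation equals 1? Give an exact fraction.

85/379

obs 1: x=2 → posterior Dirichlet(12/5, 11/3, 9, 11/5)
obs 2: x=1 → posterior Dirichlet(12/5, 14/3, 9, 11/5)
obs 3: x=2 → posterior Dirichlet(12/5, 14/3, 10, 11/5)
obs 4: x=3 → posterior Dirichlet(12/5, 14/3, 10, 16/5)
obs 5: x=1 → posterior Dirichlet(12/5, 17/3, 10, 16/5)
obs 6: x=3 → posterior Dirichlet(12/5, 17/3, 10, 21/5)
obs 7: x=0 → posterior Dirichlet(17/5, 17/3, 10, 21/5)
obs 8: x=3 → posterior Dirichlet(17/5, 17/3, 10, 26/5)
obs 9: x=3 → posterior Dirichlet(17/5, 17/3, 10, 31/5)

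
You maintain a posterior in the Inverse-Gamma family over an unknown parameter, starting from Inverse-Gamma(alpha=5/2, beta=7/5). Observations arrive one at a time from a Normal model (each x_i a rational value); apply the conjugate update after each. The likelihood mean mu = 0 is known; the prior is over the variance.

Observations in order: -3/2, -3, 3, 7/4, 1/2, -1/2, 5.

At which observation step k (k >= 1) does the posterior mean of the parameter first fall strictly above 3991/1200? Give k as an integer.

k = 3

obs 1: x=-3/2 → posterior Inverse-Gamma(3, 101/40)
obs 2: x=-3 → posterior Inverse-Gamma(7/2, 281/40)
obs 3: x=3 → posterior Inverse-Gamma(4, 461/40)
obs 4: x=7/4 → posterior Inverse-Gamma(9/2, 2089/160)
obs 5: x=1/2 → posterior Inverse-Gamma(5, 2109/160)
obs 6: x=-1/2 → posterior Inverse-Gamma(11/2, 2129/160)
obs 7: x=5 → posterior Inverse-Gamma(6, 4129/160)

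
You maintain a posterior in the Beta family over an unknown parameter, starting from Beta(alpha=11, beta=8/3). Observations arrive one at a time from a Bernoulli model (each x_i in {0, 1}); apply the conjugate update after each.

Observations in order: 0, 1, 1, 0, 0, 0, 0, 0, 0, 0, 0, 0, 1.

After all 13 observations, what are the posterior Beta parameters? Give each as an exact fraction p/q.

alpha=14, beta=38/3

obs 1: x=0 → posterior Beta(11, 11/3)
obs 2: x=1 → posterior Beta(12, 11/3)
obs 3: x=1 → posterior Beta(13, 11/3)
obs 4: x=0 → posterior Beta(13, 14/3)
obs 5: x=0 → posterior Beta(13, 17/3)
obs 6: x=0 → posterior Beta(13, 20/3)
obs 7: x=0 → posterior Beta(13, 23/3)
obs 8: x=0 → posterior Beta(13, 26/3)
obs 9: x=0 → posterior Beta(13, 29/3)
obs 10: x=0 → posterior Beta(13, 32/3)
obs 11: x=0 → posterior Beta(13, 35/3)
obs 12: x=0 → posterior Beta(13, 38/3)
obs 13: x=1 → posterior Beta(14, 38/3)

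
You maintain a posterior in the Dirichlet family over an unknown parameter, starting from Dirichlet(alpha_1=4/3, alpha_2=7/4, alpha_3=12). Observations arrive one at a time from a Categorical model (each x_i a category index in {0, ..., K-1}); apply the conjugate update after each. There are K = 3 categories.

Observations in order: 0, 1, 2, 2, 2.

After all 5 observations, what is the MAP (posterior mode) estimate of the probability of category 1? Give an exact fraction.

21/205

obs 1: x=0 → posterior Dirichlet(7/3, 7/4, 12)
obs 2: x=1 → posterior Dirichlet(7/3, 11/4, 12)
obs 3: x=2 → posterior Dirichlet(7/3, 11/4, 13)
obs 4: x=2 → posterior Dirichlet(7/3, 11/4, 14)
obs 5: x=2 → posterior Dirichlet(7/3, 11/4, 15)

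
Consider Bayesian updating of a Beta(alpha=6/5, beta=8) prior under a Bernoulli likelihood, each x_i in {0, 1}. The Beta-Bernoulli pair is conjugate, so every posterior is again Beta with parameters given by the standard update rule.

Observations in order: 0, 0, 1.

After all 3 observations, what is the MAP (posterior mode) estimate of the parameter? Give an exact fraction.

2/17

obs 1: x=0 → posterior Beta(6/5, 9)
obs 2: x=0 → posterior Beta(6/5, 10)
obs 3: x=1 → posterior Beta(11/5, 10)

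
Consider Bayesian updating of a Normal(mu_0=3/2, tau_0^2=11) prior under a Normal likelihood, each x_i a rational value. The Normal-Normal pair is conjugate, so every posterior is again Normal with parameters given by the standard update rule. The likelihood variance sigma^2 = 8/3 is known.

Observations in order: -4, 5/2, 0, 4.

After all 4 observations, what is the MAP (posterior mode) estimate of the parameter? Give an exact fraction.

obs 1: x=-4 → posterior Normal(-120/41, 88/41)
obs 2: x=5/2 → posterior Normal(-75/148, 44/37)
obs 3: x=0 → posterior Normal(-75/214, 88/107)
obs 4: x=4 → posterior Normal(27/40, 22/35)

27/40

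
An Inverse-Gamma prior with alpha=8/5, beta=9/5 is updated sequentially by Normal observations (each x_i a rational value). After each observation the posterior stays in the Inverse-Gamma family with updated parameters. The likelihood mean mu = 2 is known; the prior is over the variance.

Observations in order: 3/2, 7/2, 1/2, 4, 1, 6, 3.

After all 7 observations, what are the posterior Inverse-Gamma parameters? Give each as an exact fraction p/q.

alpha=51/10, beta=607/40

obs 1: x=3/2 → posterior Inverse-Gamma(21/10, 77/40)
obs 2: x=7/2 → posterior Inverse-Gamma(13/5, 61/20)
obs 3: x=1/2 → posterior Inverse-Gamma(31/10, 167/40)
obs 4: x=4 → posterior Inverse-Gamma(18/5, 247/40)
obs 5: x=1 → posterior Inverse-Gamma(41/10, 267/40)
obs 6: x=6 → posterior Inverse-Gamma(23/5, 587/40)
obs 7: x=3 → posterior Inverse-Gamma(51/10, 607/40)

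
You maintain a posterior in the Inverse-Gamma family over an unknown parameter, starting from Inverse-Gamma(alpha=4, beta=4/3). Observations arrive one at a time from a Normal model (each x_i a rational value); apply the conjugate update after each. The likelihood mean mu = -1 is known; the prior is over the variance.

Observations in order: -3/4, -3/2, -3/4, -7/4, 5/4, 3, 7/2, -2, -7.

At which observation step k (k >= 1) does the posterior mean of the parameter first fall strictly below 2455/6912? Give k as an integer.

obs 1: x=-3/4 → posterior Inverse-Gamma(9/2, 131/96)
obs 2: x=-3/2 → posterior Inverse-Gamma(5, 143/96)
obs 3: x=-3/4 → posterior Inverse-Gamma(11/2, 73/48)
obs 4: x=-7/4 → posterior Inverse-Gamma(6, 173/96)
obs 5: x=5/4 → posterior Inverse-Gamma(13/2, 13/3)
obs 6: x=3 → posterior Inverse-Gamma(7, 37/3)
obs 7: x=7/2 → posterior Inverse-Gamma(15/2, 539/24)
obs 8: x=-2 → posterior Inverse-Gamma(8, 551/24)
obs 9: x=-7 → posterior Inverse-Gamma(17/2, 983/24)

k = 3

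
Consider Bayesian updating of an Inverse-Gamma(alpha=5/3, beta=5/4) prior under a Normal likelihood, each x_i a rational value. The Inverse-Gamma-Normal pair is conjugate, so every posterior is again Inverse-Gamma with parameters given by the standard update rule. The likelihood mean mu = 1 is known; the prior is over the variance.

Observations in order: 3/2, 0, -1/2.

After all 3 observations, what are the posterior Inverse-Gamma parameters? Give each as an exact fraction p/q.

alpha=19/6, beta=3

obs 1: x=3/2 → posterior Inverse-Gamma(13/6, 11/8)
obs 2: x=0 → posterior Inverse-Gamma(8/3, 15/8)
obs 3: x=-1/2 → posterior Inverse-Gamma(19/6, 3)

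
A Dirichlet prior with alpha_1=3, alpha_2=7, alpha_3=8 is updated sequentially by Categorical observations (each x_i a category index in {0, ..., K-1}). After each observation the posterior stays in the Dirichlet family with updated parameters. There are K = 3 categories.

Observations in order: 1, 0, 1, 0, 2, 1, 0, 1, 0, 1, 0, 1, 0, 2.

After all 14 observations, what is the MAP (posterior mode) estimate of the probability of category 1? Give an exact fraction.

obs 1: x=1 → posterior Dirichlet(3, 8, 8)
obs 2: x=0 → posterior Dirichlet(4, 8, 8)
obs 3: x=1 → posterior Dirichlet(4, 9, 8)
obs 4: x=0 → posterior Dirichlet(5, 9, 8)
obs 5: x=2 → posterior Dirichlet(5, 9, 9)
obs 6: x=1 → posterior Dirichlet(5, 10, 9)
obs 7: x=0 → posterior Dirichlet(6, 10, 9)
obs 8: x=1 → posterior Dirichlet(6, 11, 9)
obs 9: x=0 → posterior Dirichlet(7, 11, 9)
obs 10: x=1 → posterior Dirichlet(7, 12, 9)
obs 11: x=0 → posterior Dirichlet(8, 12, 9)
obs 12: x=1 → posterior Dirichlet(8, 13, 9)
obs 13: x=0 → posterior Dirichlet(9, 13, 9)
obs 14: x=2 → posterior Dirichlet(9, 13, 10)

12/29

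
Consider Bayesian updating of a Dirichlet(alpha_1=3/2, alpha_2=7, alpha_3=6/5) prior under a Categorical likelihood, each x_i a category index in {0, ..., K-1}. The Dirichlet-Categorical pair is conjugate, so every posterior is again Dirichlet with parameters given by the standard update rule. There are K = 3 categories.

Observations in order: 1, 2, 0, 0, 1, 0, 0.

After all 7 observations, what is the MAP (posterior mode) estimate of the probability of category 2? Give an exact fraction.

obs 1: x=1 → posterior Dirichlet(3/2, 8, 6/5)
obs 2: x=2 → posterior Dirichlet(3/2, 8, 11/5)
obs 3: x=0 → posterior Dirichlet(5/2, 8, 11/5)
obs 4: x=0 → posterior Dirichlet(7/2, 8, 11/5)
obs 5: x=1 → posterior Dirichlet(7/2, 9, 11/5)
obs 6: x=0 → posterior Dirichlet(9/2, 9, 11/5)
obs 7: x=0 → posterior Dirichlet(11/2, 9, 11/5)

12/137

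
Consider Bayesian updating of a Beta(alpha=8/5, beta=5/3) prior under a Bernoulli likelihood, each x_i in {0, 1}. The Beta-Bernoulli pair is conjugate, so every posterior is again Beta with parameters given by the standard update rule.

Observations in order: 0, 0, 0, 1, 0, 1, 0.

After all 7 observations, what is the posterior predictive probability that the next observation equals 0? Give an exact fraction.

obs 1: x=0 → posterior Beta(8/5, 8/3)
obs 2: x=0 → posterior Beta(8/5, 11/3)
obs 3: x=0 → posterior Beta(8/5, 14/3)
obs 4: x=1 → posterior Beta(13/5, 14/3)
obs 5: x=0 → posterior Beta(13/5, 17/3)
obs 6: x=1 → posterior Beta(18/5, 17/3)
obs 7: x=0 → posterior Beta(18/5, 20/3)

50/77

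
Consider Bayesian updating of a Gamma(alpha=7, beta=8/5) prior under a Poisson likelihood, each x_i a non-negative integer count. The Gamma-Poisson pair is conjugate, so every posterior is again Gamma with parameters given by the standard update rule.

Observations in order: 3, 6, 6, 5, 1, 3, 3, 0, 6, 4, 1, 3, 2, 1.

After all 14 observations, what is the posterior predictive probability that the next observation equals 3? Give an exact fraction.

obs 1: x=3 → posterior Gamma(10, 13/5)
obs 2: x=6 → posterior Gamma(16, 18/5)
obs 3: x=6 → posterior Gamma(22, 23/5)
obs 4: x=5 → posterior Gamma(27, 28/5)
obs 5: x=1 → posterior Gamma(28, 33/5)
obs 6: x=3 → posterior Gamma(31, 38/5)
obs 7: x=3 → posterior Gamma(34, 43/5)
obs 8: x=0 → posterior Gamma(34, 48/5)
obs 9: x=6 → posterior Gamma(40, 53/5)
obs 10: x=4 → posterior Gamma(44, 58/5)
obs 11: x=1 → posterior Gamma(45, 63/5)
obs 12: x=3 → posterior Gamma(48, 68/5)
obs 13: x=2 → posterior Gamma(50, 73/5)
obs 14: x=1 → posterior Gamma(51, 78/5)

9192484138496038112958988021981899915922589065884993779189151295257930412036709475594283012570742784000/42679270570465710040456855513448246842178247448163261633421206787733841396034957296003416588301708303929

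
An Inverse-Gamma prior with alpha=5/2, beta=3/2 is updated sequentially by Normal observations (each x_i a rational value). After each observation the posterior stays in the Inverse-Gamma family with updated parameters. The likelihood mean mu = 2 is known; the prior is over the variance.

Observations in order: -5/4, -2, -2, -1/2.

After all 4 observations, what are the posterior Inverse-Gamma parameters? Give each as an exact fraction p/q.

alpha=9/2, beta=829/32

obs 1: x=-5/4 → posterior Inverse-Gamma(3, 217/32)
obs 2: x=-2 → posterior Inverse-Gamma(7/2, 473/32)
obs 3: x=-2 → posterior Inverse-Gamma(4, 729/32)
obs 4: x=-1/2 → posterior Inverse-Gamma(9/2, 829/32)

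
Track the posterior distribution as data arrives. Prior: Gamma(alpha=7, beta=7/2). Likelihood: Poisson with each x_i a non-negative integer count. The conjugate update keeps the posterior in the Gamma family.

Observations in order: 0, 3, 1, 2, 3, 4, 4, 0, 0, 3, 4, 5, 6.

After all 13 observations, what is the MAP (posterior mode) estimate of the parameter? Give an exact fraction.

82/33

obs 1: x=0 → posterior Gamma(7, 9/2)
obs 2: x=3 → posterior Gamma(10, 11/2)
obs 3: x=1 → posterior Gamma(11, 13/2)
obs 4: x=2 → posterior Gamma(13, 15/2)
obs 5: x=3 → posterior Gamma(16, 17/2)
obs 6: x=4 → posterior Gamma(20, 19/2)
obs 7: x=4 → posterior Gamma(24, 21/2)
obs 8: x=0 → posterior Gamma(24, 23/2)
obs 9: x=0 → posterior Gamma(24, 25/2)
obs 10: x=3 → posterior Gamma(27, 27/2)
obs 11: x=4 → posterior Gamma(31, 29/2)
obs 12: x=5 → posterior Gamma(36, 31/2)
obs 13: x=6 → posterior Gamma(42, 33/2)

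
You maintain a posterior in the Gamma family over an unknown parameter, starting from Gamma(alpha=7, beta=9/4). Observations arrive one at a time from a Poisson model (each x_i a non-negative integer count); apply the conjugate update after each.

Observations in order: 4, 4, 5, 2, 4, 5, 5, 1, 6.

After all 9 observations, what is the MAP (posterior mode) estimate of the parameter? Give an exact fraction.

obs 1: x=4 → posterior Gamma(11, 13/4)
obs 2: x=4 → posterior Gamma(15, 17/4)
obs 3: x=5 → posterior Gamma(20, 21/4)
obs 4: x=2 → posterior Gamma(22, 25/4)
obs 5: x=4 → posterior Gamma(26, 29/4)
obs 6: x=5 → posterior Gamma(31, 33/4)
obs 7: x=5 → posterior Gamma(36, 37/4)
obs 8: x=1 → posterior Gamma(37, 41/4)
obs 9: x=6 → posterior Gamma(43, 45/4)

56/15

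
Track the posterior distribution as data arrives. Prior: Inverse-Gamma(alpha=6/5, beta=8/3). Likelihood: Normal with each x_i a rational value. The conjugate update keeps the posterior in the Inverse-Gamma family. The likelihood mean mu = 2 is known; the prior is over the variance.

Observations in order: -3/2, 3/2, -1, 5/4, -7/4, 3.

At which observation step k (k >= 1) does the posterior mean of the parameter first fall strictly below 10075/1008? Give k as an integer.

k = 2

obs 1: x=-3/2 → posterior Inverse-Gamma(17/10, 211/24)
obs 2: x=3/2 → posterior Inverse-Gamma(11/5, 107/12)
obs 3: x=-1 → posterior Inverse-Gamma(27/10, 161/12)
obs 4: x=5/4 → posterior Inverse-Gamma(16/5, 1315/96)
obs 5: x=-7/4 → posterior Inverse-Gamma(37/10, 995/48)
obs 6: x=3 → posterior Inverse-Gamma(21/5, 1019/48)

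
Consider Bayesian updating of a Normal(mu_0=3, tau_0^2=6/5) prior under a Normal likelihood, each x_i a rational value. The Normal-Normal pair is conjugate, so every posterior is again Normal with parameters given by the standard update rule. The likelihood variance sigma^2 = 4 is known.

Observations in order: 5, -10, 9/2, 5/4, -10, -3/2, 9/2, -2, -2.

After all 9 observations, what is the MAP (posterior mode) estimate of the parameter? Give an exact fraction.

-3/148

obs 1: x=5 → posterior Normal(45/13, 12/13)
obs 2: x=-10 → posterior Normal(15/16, 3/4)
obs 3: x=9/2 → posterior Normal(3/2, 12/19)
obs 4: x=5/4 → posterior Normal(129/88, 6/11)
obs 5: x=-10 → posterior Normal(9/100, 12/25)
obs 6: x=-3/2 → posterior Normal(-9/112, 3/7)
obs 7: x=9/2 → posterior Normal(45/124, 12/31)
obs 8: x=-2 → posterior Normal(21/136, 6/17)
obs 9: x=-2 → posterior Normal(-3/148, 12/37)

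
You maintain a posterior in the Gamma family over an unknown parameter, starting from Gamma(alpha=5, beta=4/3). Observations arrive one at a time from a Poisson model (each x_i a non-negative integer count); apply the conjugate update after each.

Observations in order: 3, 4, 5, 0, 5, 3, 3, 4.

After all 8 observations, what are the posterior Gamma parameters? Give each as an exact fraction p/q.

obs 1: x=3 → posterior Gamma(8, 7/3)
obs 2: x=4 → posterior Gamma(12, 10/3)
obs 3: x=5 → posterior Gamma(17, 13/3)
obs 4: x=0 → posterior Gamma(17, 16/3)
obs 5: x=5 → posterior Gamma(22, 19/3)
obs 6: x=3 → posterior Gamma(25, 22/3)
obs 7: x=3 → posterior Gamma(28, 25/3)
obs 8: x=4 → posterior Gamma(32, 28/3)

alpha=32, beta=28/3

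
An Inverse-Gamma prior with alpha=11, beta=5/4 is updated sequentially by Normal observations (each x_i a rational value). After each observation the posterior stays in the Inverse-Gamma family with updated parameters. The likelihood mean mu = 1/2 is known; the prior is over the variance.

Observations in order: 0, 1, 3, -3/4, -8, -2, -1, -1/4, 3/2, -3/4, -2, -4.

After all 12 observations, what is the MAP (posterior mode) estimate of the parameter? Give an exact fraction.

obs 1: x=0 → posterior Inverse-Gamma(23/2, 11/8)
obs 2: x=1 → posterior Inverse-Gamma(12, 3/2)
obs 3: x=3 → posterior Inverse-Gamma(25/2, 37/8)
obs 4: x=-3/4 → posterior Inverse-Gamma(13, 173/32)
obs 5: x=-8 → posterior Inverse-Gamma(27/2, 1329/32)
obs 6: x=-2 → posterior Inverse-Gamma(14, 1429/32)
obs 7: x=-1 → posterior Inverse-Gamma(29/2, 1465/32)
obs 8: x=-1/4 → posterior Inverse-Gamma(15, 737/16)
obs 9: x=3/2 → posterior Inverse-Gamma(31/2, 745/16)
obs 10: x=-3/4 → posterior Inverse-Gamma(16, 1515/32)
obs 11: x=-2 → posterior Inverse-Gamma(33/2, 1615/32)
obs 12: x=-4 → posterior Inverse-Gamma(17, 1939/32)

1939/576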